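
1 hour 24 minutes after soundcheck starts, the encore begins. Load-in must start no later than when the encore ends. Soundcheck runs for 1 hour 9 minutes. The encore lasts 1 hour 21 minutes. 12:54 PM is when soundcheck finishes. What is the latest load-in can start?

2:30 PM

Soundcheck starts at 12:54 PM − 69 min = 11:45 AM.
The encore starts at 11:45 AM + 84 min = 1:09 PM.
The encore ends at 1:09 PM + 81 min = 2:30 PM.
Load-in is bounded by the encore, so the latest it can start is 2:30 PM.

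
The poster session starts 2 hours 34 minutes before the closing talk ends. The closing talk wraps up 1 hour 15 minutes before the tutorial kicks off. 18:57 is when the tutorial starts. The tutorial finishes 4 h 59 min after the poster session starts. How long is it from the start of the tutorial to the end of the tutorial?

70 minutes

The closing talk ends at 18:57 − 75 min = 17:42.
The poster session starts at 17:42 − 154 min = 15:08.
The tutorial ends at 15:08 + 299 min = 20:07.
From 18:57 to 20:07 is 70 minutes.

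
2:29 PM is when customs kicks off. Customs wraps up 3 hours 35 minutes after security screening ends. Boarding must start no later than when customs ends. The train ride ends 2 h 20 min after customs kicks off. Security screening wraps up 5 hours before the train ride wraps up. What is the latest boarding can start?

The train ride ends at 2:29 PM + 140 min = 4:49 PM.
Security screening ends at 4:49 PM − 300 min = 11:49 AM.
Customs ends at 11:49 AM + 215 min = 3:24 PM.
Boarding is bounded by customs, so the latest it can start is 3:24 PM.

3:24 PM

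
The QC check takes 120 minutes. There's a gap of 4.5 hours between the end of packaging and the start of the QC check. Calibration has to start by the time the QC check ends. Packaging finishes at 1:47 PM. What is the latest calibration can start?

The QC check starts at 1:47 PM + 270 min = 6:17 PM.
The QC check ends at 6:17 PM + 120 min = 8:17 PM.
Calibration is bounded by the QC check, so the latest it can start is 8:17 PM.

8:17 PM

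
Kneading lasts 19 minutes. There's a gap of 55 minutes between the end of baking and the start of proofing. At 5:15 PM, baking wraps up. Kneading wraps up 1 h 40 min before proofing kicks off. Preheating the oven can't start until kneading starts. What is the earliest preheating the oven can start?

4:11 PM

Proofing starts at 5:15 PM + 55 min = 6:10 PM.
Kneading ends at 6:10 PM − 100 min = 4:30 PM.
Kneading starts at 4:30 PM − 19 min = 4:11 PM.
Preheating the oven is bounded by kneading, so the earliest it can start is 4:11 PM.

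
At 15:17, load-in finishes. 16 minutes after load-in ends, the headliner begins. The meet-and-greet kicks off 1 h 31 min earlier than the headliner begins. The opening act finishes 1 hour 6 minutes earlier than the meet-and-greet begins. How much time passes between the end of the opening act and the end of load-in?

2 h 21 min

The headliner starts at 15:17 + 16 min = 15:33.
The meet-and-greet starts at 15:33 − 91 min = 14:02.
The opening act ends at 14:02 − 66 min = 12:56.
From 12:56 to 15:17 is 2 h 21 min.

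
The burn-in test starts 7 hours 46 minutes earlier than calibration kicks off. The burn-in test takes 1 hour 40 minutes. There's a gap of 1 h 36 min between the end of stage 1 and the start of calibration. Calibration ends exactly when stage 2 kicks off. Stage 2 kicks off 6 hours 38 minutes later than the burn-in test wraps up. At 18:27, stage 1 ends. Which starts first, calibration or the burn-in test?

the burn-in test

Calibration starts at 18:27 + 96 min = 20:03.
The burn-in test starts at 20:03 − 466 min = 12:17.
Calibration starts at 20:03 and the burn-in test starts at 12:17, so the burn-in test is first.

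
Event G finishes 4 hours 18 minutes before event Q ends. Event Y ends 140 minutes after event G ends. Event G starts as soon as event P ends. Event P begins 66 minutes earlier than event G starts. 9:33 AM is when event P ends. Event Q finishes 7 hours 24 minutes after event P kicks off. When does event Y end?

1:53 PM

Event G starts at 9:33 AM.
Event P starts at 9:33 AM − 66 min = 8:27 AM.
Event Q ends at 8:27 AM + 444 min = 3:51 PM.
Event G ends at 3:51 PM − 258 min = 11:33 AM.
Event Y ends at 11:33 AM + 140 min = 1:53 PM.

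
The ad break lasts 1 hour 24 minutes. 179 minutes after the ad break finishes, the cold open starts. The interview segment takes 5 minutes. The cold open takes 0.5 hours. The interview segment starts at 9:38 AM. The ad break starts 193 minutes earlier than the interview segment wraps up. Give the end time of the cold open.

11:23 AM

The interview segment ends at 9:38 AM + 5 min = 9:43 AM.
The ad break starts at 9:43 AM − 193 min = 6:30 AM.
The ad break ends at 6:30 AM + 84 min = 7:54 AM.
The cold open starts at 7:54 AM + 179 min = 10:53 AM.
The cold open ends at 10:53 AM + 30 min = 11:23 AM.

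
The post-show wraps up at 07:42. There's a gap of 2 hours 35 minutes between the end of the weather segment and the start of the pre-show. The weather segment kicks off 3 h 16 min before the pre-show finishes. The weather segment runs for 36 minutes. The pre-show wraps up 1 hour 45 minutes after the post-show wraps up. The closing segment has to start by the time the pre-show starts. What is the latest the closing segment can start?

09:22

The pre-show ends at 07:42 + 105 min = 09:27.
The weather segment starts at 09:27 − 196 min = 06:11.
The weather segment ends at 06:11 + 36 min = 06:47.
The pre-show starts at 06:47 + 155 min = 09:22.
The closing segment is bounded by the pre-show, so the latest it can start is 09:22.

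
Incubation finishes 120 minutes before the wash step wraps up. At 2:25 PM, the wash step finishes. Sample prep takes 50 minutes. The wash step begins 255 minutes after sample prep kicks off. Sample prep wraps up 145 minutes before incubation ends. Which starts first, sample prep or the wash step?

sample prep

Incubation ends at 2:25 PM − 120 min = 12:25 PM.
Sample prep ends at 12:25 PM − 145 min = 10:00 AM.
Sample prep starts at 10:00 AM − 50 min = 9:10 AM.
The wash step starts at 9:10 AM + 255 min = 1:25 PM.
Sample prep starts at 9:10 AM and the wash step starts at 1:25 PM, so sample prep is first.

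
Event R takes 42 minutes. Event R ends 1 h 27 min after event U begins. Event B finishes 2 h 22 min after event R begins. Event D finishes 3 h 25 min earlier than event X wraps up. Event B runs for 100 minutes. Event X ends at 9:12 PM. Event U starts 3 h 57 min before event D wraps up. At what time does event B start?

Event D ends at 9:12 PM − 205 min = 5:47 PM.
Event U starts at 5:47 PM − 237 min = 1:50 PM.
Event R ends at 1:50 PM + 87 min = 3:17 PM.
Event R starts at 3:17 PM − 42 min = 2:35 PM.
Event B ends at 2:35 PM + 142 min = 4:57 PM.
Event B starts at 4:57 PM − 100 min = 3:17 PM.

3:17 PM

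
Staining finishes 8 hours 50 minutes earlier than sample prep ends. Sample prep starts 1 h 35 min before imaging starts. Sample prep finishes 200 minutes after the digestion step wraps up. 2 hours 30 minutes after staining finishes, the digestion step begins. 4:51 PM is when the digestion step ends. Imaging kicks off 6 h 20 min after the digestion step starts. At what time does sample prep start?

Sample prep ends at 4:51 PM + 200 min = 8:11 PM.
Staining ends at 8:11 PM − 530 min = 11:21 AM.
The digestion step starts at 11:21 AM + 150 min = 1:51 PM.
Imaging starts at 1:51 PM + 380 min = 8:11 PM.
Sample prep starts at 8:11 PM − 95 min = 6:36 PM.

6:36 PM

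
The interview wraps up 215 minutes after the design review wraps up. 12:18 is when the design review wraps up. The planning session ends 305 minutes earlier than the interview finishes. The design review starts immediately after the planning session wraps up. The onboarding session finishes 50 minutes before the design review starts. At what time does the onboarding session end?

09:58

The interview ends at 12:18 + 215 min = 15:53.
The planning session ends at 15:53 − 305 min = 10:48.
So the design review starts at 10:48.
The onboarding session ends at 10:48 − 50 min = 09:58.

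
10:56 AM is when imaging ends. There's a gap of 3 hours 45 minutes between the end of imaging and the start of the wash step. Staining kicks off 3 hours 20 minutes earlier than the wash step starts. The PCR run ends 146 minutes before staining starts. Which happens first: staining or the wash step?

The wash step starts at 10:56 AM + 225 min = 2:41 PM.
Staining starts at 2:41 PM − 200 min = 11:21 AM.
Staining starts at 11:21 AM and the wash step starts at 2:41 PM, so staining is first.

staining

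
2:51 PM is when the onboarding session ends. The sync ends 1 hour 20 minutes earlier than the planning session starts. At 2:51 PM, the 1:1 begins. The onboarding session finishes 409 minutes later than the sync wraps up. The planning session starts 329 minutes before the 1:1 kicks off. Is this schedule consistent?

Yes

The planning session starts at 2:51 PM − 329 min = 9:22 AM.
The sync ends at 9:22 AM − 80 min = 8:02 AM.
The onboarding session ends at 8:02 AM + 409 min = 2:51 PM.
That matches the stated 2:51 PM, so the schedule is consistent.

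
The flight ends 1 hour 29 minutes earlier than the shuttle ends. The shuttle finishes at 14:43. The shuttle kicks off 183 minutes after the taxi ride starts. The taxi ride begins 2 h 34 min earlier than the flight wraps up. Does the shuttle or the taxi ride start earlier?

the taxi ride

The flight ends at 14:43 − 89 min = 13:14.
The taxi ride starts at 13:14 − 154 min = 10:40.
The shuttle starts at 10:40 + 183 min = 13:43.
The shuttle starts at 13:43 and the taxi ride starts at 10:40, so the taxi ride is first.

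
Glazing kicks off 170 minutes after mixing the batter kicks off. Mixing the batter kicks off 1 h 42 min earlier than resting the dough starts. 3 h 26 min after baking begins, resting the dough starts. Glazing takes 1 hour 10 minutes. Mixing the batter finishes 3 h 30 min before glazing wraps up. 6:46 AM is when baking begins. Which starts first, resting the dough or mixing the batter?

mixing the batter

Resting the dough starts at 6:46 AM + 206 min = 10:12 AM.
Mixing the batter starts at 10:12 AM − 102 min = 8:30 AM.
Resting the dough starts at 10:12 AM and mixing the batter starts at 8:30 AM, so mixing the batter is first.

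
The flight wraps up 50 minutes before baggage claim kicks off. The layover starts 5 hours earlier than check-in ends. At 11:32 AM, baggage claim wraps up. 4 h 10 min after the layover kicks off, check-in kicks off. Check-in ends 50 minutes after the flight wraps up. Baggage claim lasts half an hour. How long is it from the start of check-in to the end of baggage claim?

Baggage claim starts at 11:32 AM − 30 min = 11:02 AM.
The flight ends at 11:02 AM − 50 min = 10:12 AM.
Check-in ends at 10:12 AM + 50 min = 11:02 AM.
The layover starts at 11:02 AM − 300 min = 6:02 AM.
Check-in starts at 6:02 AM + 250 min = 10:12 AM.
From 10:12 AM to 11:32 AM is 1 h 20 min.

1 h 20 min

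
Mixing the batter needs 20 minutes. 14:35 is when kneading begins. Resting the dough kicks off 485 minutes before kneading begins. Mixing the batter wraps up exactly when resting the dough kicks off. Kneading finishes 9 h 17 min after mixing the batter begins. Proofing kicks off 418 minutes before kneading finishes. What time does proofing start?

Resting the dough starts at 14:35 − 485 min = 06:30.
So mixing the batter ends at 06:30.
Mixing the batter starts at 06:30 − 20 min = 06:10.
Kneading ends at 06:10 + 557 min = 15:27.
Proofing starts at 15:27 − 418 min = 08:29.

08:29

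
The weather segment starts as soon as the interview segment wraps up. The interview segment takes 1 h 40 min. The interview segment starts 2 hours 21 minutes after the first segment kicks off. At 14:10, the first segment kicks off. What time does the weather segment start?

The interview segment starts at 14:10 + 141 min = 16:31.
The interview segment ends at 16:31 + 100 min = 18:11.
So the weather segment starts at 18:11.

18:11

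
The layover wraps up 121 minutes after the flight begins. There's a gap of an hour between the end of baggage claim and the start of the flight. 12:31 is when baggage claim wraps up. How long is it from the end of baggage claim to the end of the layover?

The flight starts at 12:31 + 60 min = 13:31.
The layover ends at 13:31 + 121 min = 15:32.
From 12:31 to 15:32 is 181 minutes.

181 minutes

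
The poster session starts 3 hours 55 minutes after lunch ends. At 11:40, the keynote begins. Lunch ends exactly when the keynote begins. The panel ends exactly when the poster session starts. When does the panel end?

Lunch ends at 11:40.
The poster session starts at 11:40 + 235 min = 15:35.
So the panel ends at 15:35.

15:35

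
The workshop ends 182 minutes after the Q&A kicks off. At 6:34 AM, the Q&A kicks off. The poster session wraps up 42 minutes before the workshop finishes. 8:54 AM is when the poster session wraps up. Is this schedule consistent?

Yes

The workshop ends at 6:34 AM + 182 min = 9:36 AM.
The poster session ends at 9:36 AM − 42 min = 8:54 AM.
That matches the stated 8:54 AM, so the schedule is consistent.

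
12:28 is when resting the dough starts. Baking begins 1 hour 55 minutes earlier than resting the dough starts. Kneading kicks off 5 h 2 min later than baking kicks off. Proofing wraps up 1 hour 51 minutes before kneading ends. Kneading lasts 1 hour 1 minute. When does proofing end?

14:45

Baking starts at 12:28 − 115 min = 10:33.
Kneading starts at 10:33 + 302 min = 15:35.
Kneading ends at 15:35 + 61 min = 16:36.
Proofing ends at 16:36 − 111 min = 14:45.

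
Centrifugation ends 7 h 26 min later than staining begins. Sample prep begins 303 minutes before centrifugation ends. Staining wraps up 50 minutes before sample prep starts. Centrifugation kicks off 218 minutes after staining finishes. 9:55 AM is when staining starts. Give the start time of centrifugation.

3:06 PM

Centrifugation ends at 9:55 AM + 446 min = 5:21 PM.
Sample prep starts at 5:21 PM − 303 min = 12:18 PM.
Staining ends at 12:18 PM − 50 min = 11:28 AM.
Centrifugation starts at 11:28 AM + 218 min = 3:06 PM.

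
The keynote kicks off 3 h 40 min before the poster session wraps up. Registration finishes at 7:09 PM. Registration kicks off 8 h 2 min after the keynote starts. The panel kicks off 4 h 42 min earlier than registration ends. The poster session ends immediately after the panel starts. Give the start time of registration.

6:49 PM

The panel starts at 7:09 PM − 282 min = 2:27 PM.
So the poster session ends at 2:27 PM.
The keynote starts at 2:27 PM − 220 min = 10:47 AM.
Registration starts at 10:47 AM + 482 min = 6:49 PM.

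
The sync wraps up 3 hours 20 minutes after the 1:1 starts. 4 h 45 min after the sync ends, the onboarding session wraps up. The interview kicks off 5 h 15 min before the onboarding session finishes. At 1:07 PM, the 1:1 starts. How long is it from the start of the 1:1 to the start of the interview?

The sync ends at 1:07 PM + 200 min = 4:27 PM.
The onboarding session ends at 4:27 PM + 285 min = 9:12 PM.
The interview starts at 9:12 PM − 315 min = 3:57 PM.
From 1:07 PM to 3:57 PM is 2 h 50 min.

2 h 50 min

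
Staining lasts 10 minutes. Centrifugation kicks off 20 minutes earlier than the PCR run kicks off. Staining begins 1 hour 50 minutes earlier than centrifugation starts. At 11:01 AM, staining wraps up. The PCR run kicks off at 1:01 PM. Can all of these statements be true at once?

Yes

Centrifugation starts at 1:01 PM − 20 min = 12:41 PM.
Staining starts at 12:41 PM − 110 min = 10:51 AM.
Staining ends at 10:51 AM + 10 min = 11:01 AM.
That matches the stated 11:01 AM, so the schedule is consistent.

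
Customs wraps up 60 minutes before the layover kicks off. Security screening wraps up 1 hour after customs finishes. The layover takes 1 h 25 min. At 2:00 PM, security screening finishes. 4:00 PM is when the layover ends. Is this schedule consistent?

The layover starts at 4:00 PM − 85 min = 2:35 PM.
Customs ends at 2:35 PM − 60 min = 1:35 PM.
Security screening ends at 1:35 PM + 60 min = 2:35 PM.
But security screening is also said to end at 2:00 PM — a 35-minute conflict.

No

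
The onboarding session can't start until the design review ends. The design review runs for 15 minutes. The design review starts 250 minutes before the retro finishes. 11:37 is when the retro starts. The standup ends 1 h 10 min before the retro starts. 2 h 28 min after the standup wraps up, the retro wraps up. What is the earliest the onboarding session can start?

The standup ends at 11:37 − 70 min = 10:27.
The retro ends at 10:27 + 148 min = 12:55.
The design review starts at 12:55 − 250 min = 08:45.
The design review ends at 08:45 + 15 min = 09:00.
The onboarding session is bounded by the design review, so the earliest it can start is 09:00.

09:00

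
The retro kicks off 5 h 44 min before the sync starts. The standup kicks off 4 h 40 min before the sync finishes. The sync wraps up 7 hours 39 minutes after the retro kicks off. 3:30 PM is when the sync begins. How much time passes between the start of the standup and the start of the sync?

2 hours 45 minutes

The retro starts at 3:30 PM − 344 min = 9:46 AM.
The sync ends at 9:46 AM + 459 min = 5:25 PM.
The standup starts at 5:25 PM − 280 min = 12:45 PM.
From 12:45 PM to 3:30 PM is 2 hours 45 minutes.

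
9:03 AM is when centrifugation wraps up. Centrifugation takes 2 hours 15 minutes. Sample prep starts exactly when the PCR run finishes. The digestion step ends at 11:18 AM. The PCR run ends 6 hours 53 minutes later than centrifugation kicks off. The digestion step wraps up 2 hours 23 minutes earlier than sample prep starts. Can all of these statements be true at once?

Yes

Centrifugation starts at 9:03 AM − 135 min = 6:48 AM.
The PCR run ends at 6:48 AM + 413 min = 1:41 PM.
So sample prep starts at 1:41 PM.
The digestion step ends at 1:41 PM − 143 min = 11:18 AM.
That matches the stated 11:18 AM, so the schedule is consistent.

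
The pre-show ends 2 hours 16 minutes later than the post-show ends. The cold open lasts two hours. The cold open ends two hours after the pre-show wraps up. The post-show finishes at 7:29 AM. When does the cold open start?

9:45 AM

The pre-show ends at 7:29 AM + 136 min = 9:45 AM.
The cold open ends at 9:45 AM + 120 min = 11:45 AM.
The cold open starts at 11:45 AM − 120 min = 9:45 AM.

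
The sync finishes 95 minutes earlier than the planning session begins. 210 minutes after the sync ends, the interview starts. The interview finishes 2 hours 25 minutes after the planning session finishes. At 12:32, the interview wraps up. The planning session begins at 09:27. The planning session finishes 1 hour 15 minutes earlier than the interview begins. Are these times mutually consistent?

Yes

The sync ends at 09:27 − 95 min = 07:52.
The interview starts at 07:52 + 210 min = 11:22.
The planning session ends at 11:22 − 75 min = 10:07.
The interview ends at 10:07 + 145 min = 12:32.
That matches the stated 12:32, so the schedule is consistent.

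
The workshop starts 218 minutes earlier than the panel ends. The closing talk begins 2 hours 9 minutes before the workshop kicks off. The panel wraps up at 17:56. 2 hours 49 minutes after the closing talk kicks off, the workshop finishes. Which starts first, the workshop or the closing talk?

The workshop starts at 17:56 − 218 min = 14:18.
The closing talk starts at 14:18 − 129 min = 12:09.
The workshop starts at 14:18 and the closing talk starts at 12:09, so the closing talk is first.

the closing talk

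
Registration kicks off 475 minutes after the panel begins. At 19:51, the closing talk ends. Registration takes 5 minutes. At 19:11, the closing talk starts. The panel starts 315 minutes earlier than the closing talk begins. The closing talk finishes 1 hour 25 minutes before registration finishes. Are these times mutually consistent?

The panel starts at 19:11 − 315 min = 13:56.
Registration starts at 13:56 + 475 min = 21:51.
Registration ends at 21:51 + 5 min = 21:56.
The closing talk ends at 21:56 − 85 min = 20:31.
But the closing talk is also said to end at 19:51 — a 40-minute conflict.

No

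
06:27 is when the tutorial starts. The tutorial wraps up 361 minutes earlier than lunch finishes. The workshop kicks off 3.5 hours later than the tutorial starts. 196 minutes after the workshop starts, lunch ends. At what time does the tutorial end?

07:12

The workshop starts at 06:27 + 210 min = 09:57.
Lunch ends at 09:57 + 196 min = 13:13.
The tutorial ends at 13:13 − 361 min = 07:12.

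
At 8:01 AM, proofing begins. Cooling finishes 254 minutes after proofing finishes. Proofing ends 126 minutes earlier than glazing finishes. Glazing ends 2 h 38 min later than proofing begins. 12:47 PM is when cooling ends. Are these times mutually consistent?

Glazing ends at 8:01 AM + 158 min = 10:39 AM.
Proofing ends at 10:39 AM − 126 min = 8:33 AM.
Cooling ends at 8:33 AM + 254 min = 12:47 PM.
That matches the stated 12:47 PM, so the schedule is consistent.

Yes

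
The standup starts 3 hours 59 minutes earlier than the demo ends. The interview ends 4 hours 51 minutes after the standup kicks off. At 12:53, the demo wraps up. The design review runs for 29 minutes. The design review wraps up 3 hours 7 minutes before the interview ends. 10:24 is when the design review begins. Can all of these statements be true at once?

The standup starts at 12:53 − 239 min = 08:54.
The interview ends at 08:54 + 291 min = 13:45.
The design review ends at 13:45 − 187 min = 10:38.
The design review starts at 10:38 − 29 min = 10:09.
But the design review is also said to start at 10:24 — a 15-minute conflict.

No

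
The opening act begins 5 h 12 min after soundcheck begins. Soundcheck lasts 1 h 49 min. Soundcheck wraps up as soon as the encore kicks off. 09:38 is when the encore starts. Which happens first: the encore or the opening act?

the encore

Soundcheck ends at 09:38.
Soundcheck starts at 09:38 − 109 min = 07:49.
The opening act starts at 07:49 + 312 min = 13:01.
The encore starts at 09:38 and the opening act starts at 13:01, so the encore is first.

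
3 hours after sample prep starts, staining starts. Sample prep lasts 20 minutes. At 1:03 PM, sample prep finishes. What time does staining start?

3:43 PM

Sample prep starts at 1:03 PM − 20 min = 12:43 PM.
Staining starts at 12:43 PM + 180 min = 3:43 PM.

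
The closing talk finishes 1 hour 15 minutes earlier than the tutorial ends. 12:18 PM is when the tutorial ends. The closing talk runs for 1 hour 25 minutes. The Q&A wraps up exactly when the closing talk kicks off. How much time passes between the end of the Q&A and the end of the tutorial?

The closing talk ends at 12:18 PM − 75 min = 11:03 AM.
The closing talk starts at 11:03 AM − 85 min = 9:38 AM.
So the Q&A ends at 9:38 AM.
From 9:38 AM to 12:18 PM is 2 hours 40 minutes.

2 hours 40 minutes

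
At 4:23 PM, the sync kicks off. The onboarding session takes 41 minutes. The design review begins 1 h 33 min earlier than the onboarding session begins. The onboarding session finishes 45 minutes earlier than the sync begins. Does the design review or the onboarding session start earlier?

the design review

The onboarding session ends at 4:23 PM − 45 min = 3:38 PM.
The onboarding session starts at 3:38 PM − 41 min = 2:57 PM.
The design review starts at 2:57 PM − 93 min = 1:24 PM.
The design review starts at 1:24 PM and the onboarding session starts at 2:57 PM, so the design review is first.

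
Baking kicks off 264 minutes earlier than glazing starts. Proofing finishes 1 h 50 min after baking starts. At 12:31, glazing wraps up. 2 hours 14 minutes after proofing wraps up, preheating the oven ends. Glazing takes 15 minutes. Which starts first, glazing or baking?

Glazing starts at 12:31 − 15 min = 12:16.
Baking starts at 12:16 − 264 min = 07:52.
Glazing starts at 12:16 and baking starts at 07:52, so baking is first.

baking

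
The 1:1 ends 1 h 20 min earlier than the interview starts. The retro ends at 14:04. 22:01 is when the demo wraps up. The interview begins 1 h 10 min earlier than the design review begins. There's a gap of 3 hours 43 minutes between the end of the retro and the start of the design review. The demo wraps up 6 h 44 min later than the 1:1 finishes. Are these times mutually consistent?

The design review starts at 14:04 + 223 min = 17:47.
The interview starts at 17:47 − 70 min = 16:37.
The 1:1 ends at 16:37 − 80 min = 15:17.
The demo ends at 15:17 + 404 min = 22:01.
That matches the stated 22:01, so the schedule is consistent.

Yes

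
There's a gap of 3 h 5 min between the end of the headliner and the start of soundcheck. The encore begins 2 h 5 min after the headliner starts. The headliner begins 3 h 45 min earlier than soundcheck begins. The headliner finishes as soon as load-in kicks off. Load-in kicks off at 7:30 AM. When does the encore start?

The headliner ends at 7:30 AM.
Soundcheck starts at 7:30 AM + 185 min = 10:35 AM.
The headliner starts at 10:35 AM − 225 min = 6:50 AM.
The encore starts at 6:50 AM + 125 min = 8:55 AM.

8:55 AM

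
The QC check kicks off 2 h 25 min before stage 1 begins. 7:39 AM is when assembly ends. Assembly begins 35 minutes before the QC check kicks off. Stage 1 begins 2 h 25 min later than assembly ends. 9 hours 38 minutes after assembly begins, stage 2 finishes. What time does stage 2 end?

4:42 PM

Stage 1 starts at 7:39 AM + 145 min = 10:04 AM.
The QC check starts at 10:04 AM − 145 min = 7:39 AM.
Assembly starts at 7:39 AM − 35 min = 7:04 AM.
Stage 2 ends at 7:04 AM + 578 min = 4:42 PM.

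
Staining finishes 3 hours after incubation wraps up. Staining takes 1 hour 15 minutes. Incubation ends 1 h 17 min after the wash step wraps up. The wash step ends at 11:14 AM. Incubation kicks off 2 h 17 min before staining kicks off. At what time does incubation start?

Incubation ends at 11:14 AM + 77 min = 12:31 PM.
Staining ends at 12:31 PM + 180 min = 3:31 PM.
Staining starts at 3:31 PM − 75 min = 2:16 PM.
Incubation starts at 2:16 PM − 137 min = 11:59 AM.

11:59 AM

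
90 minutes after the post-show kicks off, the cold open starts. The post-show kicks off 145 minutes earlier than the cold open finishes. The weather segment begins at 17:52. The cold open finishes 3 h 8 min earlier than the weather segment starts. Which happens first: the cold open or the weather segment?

The cold open ends at 17:52 − 188 min = 14:44.
The post-show starts at 14:44 − 145 min = 12:19.
The cold open starts at 12:19 + 90 min = 13:49.
The cold open starts at 13:49 and the weather segment starts at 17:52, so the cold open is first.

the cold open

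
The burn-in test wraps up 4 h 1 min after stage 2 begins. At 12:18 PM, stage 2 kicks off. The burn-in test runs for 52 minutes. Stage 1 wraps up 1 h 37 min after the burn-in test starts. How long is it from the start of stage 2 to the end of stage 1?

286 minutes

The burn-in test ends at 12:18 PM + 241 min = 4:19 PM.
The burn-in test starts at 4:19 PM − 52 min = 3:27 PM.
Stage 1 ends at 3:27 PM + 97 min = 5:04 PM.
From 12:18 PM to 5:04 PM is 286 minutes.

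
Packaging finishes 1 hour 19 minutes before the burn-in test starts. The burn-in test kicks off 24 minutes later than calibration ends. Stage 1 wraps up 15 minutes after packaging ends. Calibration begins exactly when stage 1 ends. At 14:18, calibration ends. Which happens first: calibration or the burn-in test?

calibration

The burn-in test starts at 14:18 + 24 min = 14:42.
Packaging ends at 14:42 − 79 min = 13:23.
Stage 1 ends at 13:23 + 15 min = 13:38.
So calibration starts at 13:38.
Calibration starts at 13:38 and the burn-in test starts at 14:42, so calibration is first.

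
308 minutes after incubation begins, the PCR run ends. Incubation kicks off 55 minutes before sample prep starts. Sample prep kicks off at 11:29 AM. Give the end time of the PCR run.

Incubation starts at 11:29 AM − 55 min = 10:34 AM.
The PCR run ends at 10:34 AM + 308 min = 3:42 PM.

3:42 PM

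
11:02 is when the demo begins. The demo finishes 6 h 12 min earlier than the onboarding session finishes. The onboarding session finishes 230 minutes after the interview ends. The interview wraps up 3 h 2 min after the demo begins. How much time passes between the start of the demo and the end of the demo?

40 minutes

The interview ends at 11:02 + 182 min = 14:04.
The onboarding session ends at 14:04 + 230 min = 17:54.
The demo ends at 17:54 − 372 min = 11:42.
From 11:02 to 11:42 is 40 minutes.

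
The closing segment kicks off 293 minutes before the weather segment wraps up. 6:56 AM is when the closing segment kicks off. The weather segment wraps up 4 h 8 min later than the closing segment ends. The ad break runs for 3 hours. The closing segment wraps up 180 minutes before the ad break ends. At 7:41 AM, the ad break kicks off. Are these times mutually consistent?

The ad break ends at 7:41 AM + 180 min = 10:41 AM.
The closing segment ends at 10:41 AM − 180 min = 7:41 AM.
The weather segment ends at 7:41 AM + 248 min = 11:49 AM.
The closing segment starts at 11:49 AM − 293 min = 6:56 AM.
That matches the stated 6:56 AM, so the schedule is consistent.

Yes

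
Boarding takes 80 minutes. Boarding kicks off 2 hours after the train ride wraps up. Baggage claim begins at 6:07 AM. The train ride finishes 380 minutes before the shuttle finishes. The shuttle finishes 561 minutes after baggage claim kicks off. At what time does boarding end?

12:28 PM

The shuttle ends at 6:07 AM + 561 min = 3:28 PM.
The train ride ends at 3:28 PM − 380 min = 9:08 AM.
Boarding starts at 9:08 AM + 120 min = 11:08 AM.
Boarding ends at 11:08 AM + 80 min = 12:28 PM.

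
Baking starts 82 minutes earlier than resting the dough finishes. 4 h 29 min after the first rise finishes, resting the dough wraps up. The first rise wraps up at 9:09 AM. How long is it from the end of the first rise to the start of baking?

3 h 7 min

Resting the dough ends at 9:09 AM + 269 min = 1:38 PM.
Baking starts at 1:38 PM − 82 min = 12:16 PM.
From 9:09 AM to 12:16 PM is 3 h 7 min.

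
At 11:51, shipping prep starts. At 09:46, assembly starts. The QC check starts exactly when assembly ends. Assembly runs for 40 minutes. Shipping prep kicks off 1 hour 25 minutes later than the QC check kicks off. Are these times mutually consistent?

Assembly ends at 09:46 + 40 min = 10:26.
So the QC check starts at 10:26.
Shipping prep starts at 10:26 + 85 min = 11:51.
That matches the stated 11:51, so the schedule is consistent.

Yes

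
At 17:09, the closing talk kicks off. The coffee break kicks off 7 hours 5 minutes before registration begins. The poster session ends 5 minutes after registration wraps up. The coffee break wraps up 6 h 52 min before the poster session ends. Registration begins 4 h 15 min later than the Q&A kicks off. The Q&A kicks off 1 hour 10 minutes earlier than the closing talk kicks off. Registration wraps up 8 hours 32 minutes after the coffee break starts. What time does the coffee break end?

The Q&A starts at 17:09 − 70 min = 15:59.
Registration starts at 15:59 + 255 min = 20:14.
The coffee break starts at 20:14 − 425 min = 13:09.
Registration ends at 13:09 + 512 min = 21:41.
The poster session ends at 21:41 + 5 min = 21:46.
The coffee break ends at 21:46 − 412 min = 14:54.

14:54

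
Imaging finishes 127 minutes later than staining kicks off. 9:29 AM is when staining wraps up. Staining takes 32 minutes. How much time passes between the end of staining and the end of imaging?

95 minutes

Staining starts at 9:29 AM − 32 min = 8:57 AM.
Imaging ends at 8:57 AM + 127 min = 11:04 AM.
From 9:29 AM to 11:04 AM is 95 minutes.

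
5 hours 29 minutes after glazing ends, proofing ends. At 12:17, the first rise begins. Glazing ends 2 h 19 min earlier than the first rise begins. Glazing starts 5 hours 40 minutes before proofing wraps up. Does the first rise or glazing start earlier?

glazing

Glazing ends at 12:17 − 139 min = 09:58.
Proofing ends at 09:58 + 329 min = 15:27.
Glazing starts at 15:27 − 340 min = 09:47.
The first rise starts at 12:17 and glazing starts at 09:47, so glazing is first.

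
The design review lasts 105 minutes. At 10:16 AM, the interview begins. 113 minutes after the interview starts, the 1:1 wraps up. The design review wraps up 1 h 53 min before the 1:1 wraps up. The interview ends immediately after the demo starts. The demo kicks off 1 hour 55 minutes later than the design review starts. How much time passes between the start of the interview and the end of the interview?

10 minutes

The 1:1 ends at 10:16 AM + 113 min = 12:09 PM.
The design review ends at 12:09 PM − 113 min = 10:16 AM.
The design review starts at 10:16 AM − 105 min = 8:31 AM.
The demo starts at 8:31 AM + 115 min = 10:26 AM.
So the interview ends at 10:26 AM.
From 10:16 AM to 10:26 AM is 10 minutes.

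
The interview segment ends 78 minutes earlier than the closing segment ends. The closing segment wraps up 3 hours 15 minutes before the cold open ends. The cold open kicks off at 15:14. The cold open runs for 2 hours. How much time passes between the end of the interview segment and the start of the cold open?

The cold open ends at 15:14 + 120 min = 17:14.
The closing segment ends at 17:14 − 195 min = 13:59.
The interview segment ends at 13:59 − 78 min = 12:41.
From 12:41 to 15:14 is 2 h 33 min.

2 h 33 min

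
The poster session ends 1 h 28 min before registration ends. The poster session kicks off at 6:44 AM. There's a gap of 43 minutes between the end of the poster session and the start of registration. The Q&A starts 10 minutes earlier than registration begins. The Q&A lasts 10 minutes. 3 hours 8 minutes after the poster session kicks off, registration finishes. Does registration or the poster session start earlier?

the poster session

Registration ends at 6:44 AM + 188 min = 9:52 AM.
The poster session ends at 9:52 AM − 88 min = 8:24 AM.
Registration starts at 8:24 AM + 43 min = 9:07 AM.
Registration starts at 9:07 AM and the poster session starts at 6:44 AM, so the poster session is first.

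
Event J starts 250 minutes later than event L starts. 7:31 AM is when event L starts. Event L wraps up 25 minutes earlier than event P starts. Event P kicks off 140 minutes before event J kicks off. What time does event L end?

Event J starts at 7:31 AM + 250 min = 11:41 AM.
Event P starts at 11:41 AM − 140 min = 9:21 AM.
Event L ends at 9:21 AM − 25 min = 8:56 AM.

8:56 AM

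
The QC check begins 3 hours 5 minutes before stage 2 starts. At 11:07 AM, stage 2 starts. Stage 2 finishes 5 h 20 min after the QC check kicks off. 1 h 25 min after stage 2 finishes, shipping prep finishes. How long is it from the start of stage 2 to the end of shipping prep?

3 hours 40 minutes

The QC check starts at 11:07 AM − 185 min = 8:02 AM.
Stage 2 ends at 8:02 AM + 320 min = 1:22 PM.
Shipping prep ends at 1:22 PM + 85 min = 2:47 PM.
From 11:07 AM to 2:47 PM is 3 hours 40 minutes.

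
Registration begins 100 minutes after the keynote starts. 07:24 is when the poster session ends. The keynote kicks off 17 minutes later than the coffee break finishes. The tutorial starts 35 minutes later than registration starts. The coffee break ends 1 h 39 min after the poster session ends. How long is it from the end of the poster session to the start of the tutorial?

251 minutes

The coffee break ends at 07:24 + 99 min = 09:03.
The keynote starts at 09:03 + 17 min = 09:20.
Registration starts at 09:20 + 100 min = 11:00.
The tutorial starts at 11:00 + 35 min = 11:35.
From 07:24 to 11:35 is 251 minutes.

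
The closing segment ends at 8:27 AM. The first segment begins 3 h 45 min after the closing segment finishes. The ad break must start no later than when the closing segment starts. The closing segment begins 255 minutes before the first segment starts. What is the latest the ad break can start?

7:57 AM

The first segment starts at 8:27 AM + 225 min = 12:12 PM.
The closing segment starts at 12:12 PM − 255 min = 7:57 AM.
The ad break is bounded by the closing segment, so the latest it can start is 7:57 AM.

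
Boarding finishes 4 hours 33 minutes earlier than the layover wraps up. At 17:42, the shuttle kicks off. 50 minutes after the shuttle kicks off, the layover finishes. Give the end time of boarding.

The layover ends at 17:42 + 50 min = 18:32.
Boarding ends at 18:32 − 273 min = 13:59.

13:59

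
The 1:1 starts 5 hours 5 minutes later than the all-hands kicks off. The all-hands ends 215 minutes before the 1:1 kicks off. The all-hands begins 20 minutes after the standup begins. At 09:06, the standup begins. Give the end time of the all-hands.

10:56

The all-hands starts at 09:06 + 20 min = 09:26.
The 1:1 starts at 09:26 + 305 min = 14:31.
The all-hands ends at 14:31 − 215 min = 10:56.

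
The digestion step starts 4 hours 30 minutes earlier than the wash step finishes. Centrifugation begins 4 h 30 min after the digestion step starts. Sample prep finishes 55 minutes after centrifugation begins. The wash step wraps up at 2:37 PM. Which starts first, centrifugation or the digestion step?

The digestion step starts at 2:37 PM − 270 min = 10:07 AM.
Centrifugation starts at 10:07 AM + 270 min = 2:37 PM.
Centrifugation starts at 2:37 PM and the digestion step starts at 10:07 AM, so the digestion step is first.

the digestion step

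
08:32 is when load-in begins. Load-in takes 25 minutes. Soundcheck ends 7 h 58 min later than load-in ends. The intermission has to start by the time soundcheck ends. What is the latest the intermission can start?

Load-in ends at 08:32 + 25 min = 08:57.
Soundcheck ends at 08:57 + 478 min = 16:55.
The intermission is bounded by soundcheck, so the latest it can start is 16:55.

16:55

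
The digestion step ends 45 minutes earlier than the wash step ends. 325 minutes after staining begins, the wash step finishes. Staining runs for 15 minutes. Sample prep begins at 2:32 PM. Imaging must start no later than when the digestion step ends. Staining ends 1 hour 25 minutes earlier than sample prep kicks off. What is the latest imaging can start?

Staining ends at 2:32 PM − 85 min = 1:07 PM.
Staining starts at 1:07 PM − 15 min = 12:52 PM.
The wash step ends at 12:52 PM + 325 min = 6:17 PM.
The digestion step ends at 6:17 PM − 45 min = 5:32 PM.
Imaging is bounded by the digestion step, so the latest it can start is 5:32 PM.

5:32 PM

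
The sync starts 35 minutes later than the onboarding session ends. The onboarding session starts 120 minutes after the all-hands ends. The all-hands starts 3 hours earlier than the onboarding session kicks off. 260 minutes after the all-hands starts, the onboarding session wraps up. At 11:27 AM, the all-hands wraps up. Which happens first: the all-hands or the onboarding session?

The onboarding session starts at 11:27 AM + 120 min = 1:27 PM.
The all-hands starts at 1:27 PM − 180 min = 10:27 AM.
The all-hands starts at 10:27 AM and the onboarding session starts at 1:27 PM, so the all-hands is first.

the all-hands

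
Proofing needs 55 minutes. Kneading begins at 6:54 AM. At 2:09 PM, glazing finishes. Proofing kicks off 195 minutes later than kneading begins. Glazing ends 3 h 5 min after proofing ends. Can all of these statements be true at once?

Yes

Proofing starts at 6:54 AM + 195 min = 10:09 AM.
Proofing ends at 10:09 AM + 55 min = 11:04 AM.
Glazing ends at 11:04 AM + 185 min = 2:09 PM.
That matches the stated 2:09 PM, so the schedule is consistent.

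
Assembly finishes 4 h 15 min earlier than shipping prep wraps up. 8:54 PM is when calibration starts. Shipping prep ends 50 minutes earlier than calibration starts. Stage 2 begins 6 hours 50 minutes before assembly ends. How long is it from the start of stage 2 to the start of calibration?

Shipping prep ends at 8:54 PM − 50 min = 8:04 PM.
Assembly ends at 8:04 PM − 255 min = 3:49 PM.
Stage 2 starts at 3:49 PM − 410 min = 8:59 AM.
From 8:59 AM to 8:54 PM is 11 h 55 min.

11 h 55 min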